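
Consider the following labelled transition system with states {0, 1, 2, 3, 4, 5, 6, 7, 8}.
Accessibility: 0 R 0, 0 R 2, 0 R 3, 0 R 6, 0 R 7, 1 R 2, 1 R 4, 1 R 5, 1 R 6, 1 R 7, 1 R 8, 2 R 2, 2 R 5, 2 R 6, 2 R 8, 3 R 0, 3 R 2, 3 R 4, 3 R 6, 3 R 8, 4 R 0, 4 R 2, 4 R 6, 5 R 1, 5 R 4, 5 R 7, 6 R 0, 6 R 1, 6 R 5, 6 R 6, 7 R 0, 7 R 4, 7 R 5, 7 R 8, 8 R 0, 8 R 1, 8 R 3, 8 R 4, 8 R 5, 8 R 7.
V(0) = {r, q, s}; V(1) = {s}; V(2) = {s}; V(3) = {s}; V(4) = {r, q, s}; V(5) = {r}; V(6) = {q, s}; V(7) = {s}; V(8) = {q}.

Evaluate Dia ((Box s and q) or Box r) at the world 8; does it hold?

Recall that Box ψ holds at a world iff ψ holds at every accessible world, and Dia ψ holds iff ψ holds at some accessible world.
At 8: Dia ((Box s and q) or Box r) requires (Box s and q) or Box r at some successor in {0, 1, 3, 4, 5, 7}.
  (Box s and q) or Box r holds at 0, so Dia ((Box s and q) or Box r) is true at 8.
    At 0: Box s and q is true, Box r is false, so (Box s and q) or Box r is true.
      At 0: Box s is true, q is true, so Box s and q is true.
      At 0: Box r requires r at every successor {0, 2, 3, 6, 7}.
        r fails at 2, so Box r is false at 0.

Yes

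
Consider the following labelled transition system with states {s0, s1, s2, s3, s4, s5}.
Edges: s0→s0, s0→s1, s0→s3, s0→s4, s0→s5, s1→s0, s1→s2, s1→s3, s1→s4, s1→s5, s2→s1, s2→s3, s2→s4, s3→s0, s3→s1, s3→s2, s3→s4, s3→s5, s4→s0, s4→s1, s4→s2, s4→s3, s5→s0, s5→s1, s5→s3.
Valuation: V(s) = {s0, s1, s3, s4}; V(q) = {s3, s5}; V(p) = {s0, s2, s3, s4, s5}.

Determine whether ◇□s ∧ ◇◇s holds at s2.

At s2: ◇□s is false, ◇◇s is true, so ◇□s ∧ ◇◇s is false.
  At s2: ◇□s requires □s at some successor in {s1, s3, s4}.
    At s1: □s is false.
    At s3: □s is false.
    At s4: □s is false.
  So ◇□s is false at s2.
  At s2: ◇◇s requires ◇s at some successor in {s1, s3, s4}.
    ◇s holds at s1, so ◇◇s is true at s2.
      At s1: ◇s requires s at some successor in {s0, s2, s3, s4, s5}.
        s holds at s0, so ◇s is true at s1.

No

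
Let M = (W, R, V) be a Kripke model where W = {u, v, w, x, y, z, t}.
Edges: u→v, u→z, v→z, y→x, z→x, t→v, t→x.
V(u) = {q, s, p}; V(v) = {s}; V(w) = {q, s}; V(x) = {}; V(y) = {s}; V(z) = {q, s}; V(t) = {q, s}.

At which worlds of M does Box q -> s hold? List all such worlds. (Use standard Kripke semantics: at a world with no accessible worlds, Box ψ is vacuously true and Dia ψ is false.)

Let φ = Box q -> s. Evaluate φ at each world:
  u (successors {v, z}): φ is true.
  v (successors {z}): φ is true.
  w (successors ∅): φ is true.
  x (successors ∅): φ is false.
  y (successors {x}): φ is true.
  z (successors {x}): φ is true.
  t (successors {v, x}): φ is true.
For instance, at t:
  At t: Box q is false, s is true, so Box q -> s is true.
    At t: Box q requires q at every successor {v, x}.
      q fails at v, so Box q is false at t.
Satisfying worlds: {u, v, w, y, z, t}

u, v, w, y, z, t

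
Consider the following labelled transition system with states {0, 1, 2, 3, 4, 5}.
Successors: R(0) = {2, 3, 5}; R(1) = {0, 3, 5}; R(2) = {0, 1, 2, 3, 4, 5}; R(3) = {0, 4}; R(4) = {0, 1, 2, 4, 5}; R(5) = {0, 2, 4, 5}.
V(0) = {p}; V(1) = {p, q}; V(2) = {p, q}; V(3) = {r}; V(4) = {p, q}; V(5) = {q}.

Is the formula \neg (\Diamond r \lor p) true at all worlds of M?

Let φ = \neg (\Diamond r \lor p). Evaluate φ at each world:
  0 (successors {2, 3, 5}): φ is false.
  1 (successors {0, 3, 5}): φ is false.
  2 (successors {0, 1, 2, 3, 4, 5}): φ is false.
  3 (successors {0, 4}): φ is true.
  4 (successors {0, 1, 2, 4, 5}): φ is false.
  5 (successors {0, 2, 4, 5}): φ is true.
Detail at 0 (counterexample):
  At 0: \Diamond r \lor p is true, so \neg (\Diamond r \lor p) is false.
    At 0: \Diamond r is true, p is true, so \Diamond r \lor p is true.
      At 0: \Diamond r requires r at some successor in {2, 3, 5}.
        r holds at 3, so \Diamond r is true at 0.

No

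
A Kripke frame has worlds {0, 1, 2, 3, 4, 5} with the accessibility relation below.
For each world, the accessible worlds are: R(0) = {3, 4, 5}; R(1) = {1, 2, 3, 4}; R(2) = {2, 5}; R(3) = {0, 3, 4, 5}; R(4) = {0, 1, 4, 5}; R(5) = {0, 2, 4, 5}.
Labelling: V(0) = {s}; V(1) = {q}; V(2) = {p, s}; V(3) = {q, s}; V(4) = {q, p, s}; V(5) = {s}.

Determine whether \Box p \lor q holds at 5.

At 5: \Box p is false, q is false, so \Box p \lor q is false.
  At 5: \Box p requires p at every successor {0, 2, 4, 5}.
    p fails at 0, so \Box p is false at 5.

No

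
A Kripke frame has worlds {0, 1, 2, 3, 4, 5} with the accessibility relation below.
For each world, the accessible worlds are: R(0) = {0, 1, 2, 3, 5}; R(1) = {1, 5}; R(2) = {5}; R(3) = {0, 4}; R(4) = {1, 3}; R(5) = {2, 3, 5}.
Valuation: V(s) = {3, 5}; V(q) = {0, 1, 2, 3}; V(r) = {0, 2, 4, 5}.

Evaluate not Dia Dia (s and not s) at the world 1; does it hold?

Yes

Recall that Dia ψ holds at a world iff ψ holds at some accessible world.
At 1: Dia Dia (s and not s) is false, so not Dia Dia (s and not s) is true.
  At 1: Dia Dia (s and not s) requires Dia (s and not s) at some successor in {1, 5}.
    At 1: Dia (s and not s) is false.
    At 5: Dia (s and not s) is false.
  So Dia Dia (s and not s) is false at 1.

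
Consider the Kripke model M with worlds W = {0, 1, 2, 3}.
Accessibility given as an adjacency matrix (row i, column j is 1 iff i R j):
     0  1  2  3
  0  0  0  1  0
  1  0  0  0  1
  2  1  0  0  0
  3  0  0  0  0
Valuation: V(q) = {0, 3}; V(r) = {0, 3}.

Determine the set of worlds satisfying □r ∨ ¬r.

1, 2, 3

Let φ = □r ∨ ¬r. Evaluate φ at each world:
  0 (successors {2}): φ is false.
  1 (successors {3}): φ is true.
  2 (successors {0}): φ is true.
  3 (successors ∅): φ is true.
For instance, at 1:
  At 1: □r is true, ¬r is true, so □r ∨ ¬r is true.
    At 1: □r requires r at every successor {3}.
      At 3: r is true.
    So □r is true at 1.
Satisfying worlds: {1, 2, 3}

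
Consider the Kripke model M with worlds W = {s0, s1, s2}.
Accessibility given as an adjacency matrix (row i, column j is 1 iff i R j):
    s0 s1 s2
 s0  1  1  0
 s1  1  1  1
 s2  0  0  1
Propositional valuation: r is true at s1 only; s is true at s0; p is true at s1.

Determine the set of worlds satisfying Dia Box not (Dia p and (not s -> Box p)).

Let φ = Dia Box not (Dia p and (not s -> Box p)). Evaluate φ at each world:
  s0 (successors {s0, s1}): φ is false.
  s1 (successors {s0, s1, s2}): φ is true.
  s2 (successors {s2}): φ is true.
For instance, at s0:
  At s0: Dia Box not (Dia p and (not s -> Box p)) requires Box not (Dia p and (not s -> Box p)) at some successor in {s0, s1}.
    At s0: Box not (Dia p and (not s -> Box p)) is false.
    At s1: Box not (Dia p and (not s -> Box p)) is false.
  So Dia Box not (Dia p and (not s -> Box p)) is false at s0.
Satisfying worlds: {s1, s2}

s1, s2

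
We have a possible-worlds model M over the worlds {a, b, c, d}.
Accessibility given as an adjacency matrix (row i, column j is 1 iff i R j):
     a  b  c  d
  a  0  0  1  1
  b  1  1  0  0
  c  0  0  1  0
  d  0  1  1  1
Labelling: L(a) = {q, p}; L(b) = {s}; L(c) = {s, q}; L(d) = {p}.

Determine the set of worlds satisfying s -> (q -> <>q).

Let φ = s -> (q -> <>q). Evaluate φ at each world:
  a (successors {c, d}): φ is true.
  b (successors {a, b}): φ is true.
  c (successors {c}): φ is true.
  d (successors {b, c, d}): φ is true.
For instance, at d:
  At d: s is false, q -> <>q is true, so s -> (q -> <>q) is true.
    At d: q is false, <>q is true, so q -> <>q is true.
      At d: <>q requires q at some successor in {b, c, d}.
        q holds at c, so <>q is true at d.
Satisfying worlds: {a, b, c, d}

a, b, c, d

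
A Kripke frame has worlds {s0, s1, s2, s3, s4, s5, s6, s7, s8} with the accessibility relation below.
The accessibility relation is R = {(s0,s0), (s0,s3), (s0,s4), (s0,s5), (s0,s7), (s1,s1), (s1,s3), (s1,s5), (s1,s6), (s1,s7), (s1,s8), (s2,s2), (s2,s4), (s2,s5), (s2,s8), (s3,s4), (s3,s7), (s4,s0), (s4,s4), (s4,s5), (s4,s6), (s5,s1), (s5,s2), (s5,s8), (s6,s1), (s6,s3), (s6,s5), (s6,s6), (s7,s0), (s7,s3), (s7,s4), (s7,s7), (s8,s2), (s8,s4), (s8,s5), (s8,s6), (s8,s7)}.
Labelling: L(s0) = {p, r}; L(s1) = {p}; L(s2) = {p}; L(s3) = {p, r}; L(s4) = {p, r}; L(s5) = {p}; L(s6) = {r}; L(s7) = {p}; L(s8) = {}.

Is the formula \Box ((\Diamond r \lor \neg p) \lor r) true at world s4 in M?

Recall that \Box ψ holds at a world iff ψ holds at every accessible world, and \Diamond ψ holds iff ψ holds at some accessible world.
At s4: \Box ((\Diamond r \lor \neg p) \lor r) requires (\Diamond r \lor \neg p) \lor r at every successor {s0, s4, s5, s6}.
  (\Diamond r \lor \neg p) \lor r fails at s5, so \Box ((\Diamond r \lor \neg p) \lor r) is false at s4.
    At s5: \Diamond r \lor \neg p is false, r is false, so (\Diamond r \lor \neg p) \lor r is false.
      At s5: \Diamond r is false, \neg p is false, so \Diamond r \lor \neg p is false.

No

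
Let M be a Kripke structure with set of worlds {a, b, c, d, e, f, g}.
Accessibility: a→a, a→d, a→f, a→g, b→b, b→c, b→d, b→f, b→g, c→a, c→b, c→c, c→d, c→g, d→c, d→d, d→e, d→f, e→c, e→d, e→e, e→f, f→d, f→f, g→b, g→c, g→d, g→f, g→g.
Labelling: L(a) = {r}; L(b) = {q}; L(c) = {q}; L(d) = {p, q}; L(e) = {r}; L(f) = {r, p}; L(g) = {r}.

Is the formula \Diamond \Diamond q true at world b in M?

Yes

At b: \Diamond \Diamond q requires \Diamond q at some successor in {b, c, d, f, g}.
  \Diamond q holds at b, so \Diamond \Diamond q is true at b.
    At b: \Diamond q requires q at some successor in {b, c, d, f, g}.
      q holds at b, so \Diamond q is true at b.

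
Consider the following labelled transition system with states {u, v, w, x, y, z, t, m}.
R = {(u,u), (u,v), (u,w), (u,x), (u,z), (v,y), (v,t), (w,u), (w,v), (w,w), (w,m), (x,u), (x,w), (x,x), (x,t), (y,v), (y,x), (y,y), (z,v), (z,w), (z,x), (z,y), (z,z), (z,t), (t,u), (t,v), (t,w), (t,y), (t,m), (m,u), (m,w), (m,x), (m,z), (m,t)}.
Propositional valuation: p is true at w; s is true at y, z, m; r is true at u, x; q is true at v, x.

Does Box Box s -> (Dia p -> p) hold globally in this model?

Yes

Let φ = Box Box s -> (Dia p -> p). Evaluate φ at each world:
  u (successors {u, v, w, x, z}): φ is true.
  v (successors {y, t}): φ is true.
  w (successors {u, v, w, m}): φ is true.
  x (successors {u, w, x, t}): φ is true.
  y (successors {v, x, y}): φ is true.
  z (successors {v, w, x, y, z, t}): φ is true.
  t (successors {u, v, w, y, m}): φ is true.
  m (successors {u, w, x, z, t}): φ is true.
For instance, at m:
  At m: Box Box s is false, Dia p -> p is false, so Box Box s -> (Dia p -> p) is true.
    At m: Box Box s requires Box s at every successor {u, w, x, z, t}.
      Box s fails at u, so Box Box s is false at m.
    At m: Dia p is true, p is false, so Dia p -> p is false.
      At m: Dia p requires p at some successor in {u, w, x, z, t}.
        p holds at w, so Dia p is true at m.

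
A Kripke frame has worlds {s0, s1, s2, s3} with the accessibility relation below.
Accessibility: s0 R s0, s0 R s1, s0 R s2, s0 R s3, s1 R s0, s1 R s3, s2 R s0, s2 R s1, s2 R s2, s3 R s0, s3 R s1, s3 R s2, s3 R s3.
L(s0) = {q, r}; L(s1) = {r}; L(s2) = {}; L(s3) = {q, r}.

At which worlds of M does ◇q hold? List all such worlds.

Let φ = ◇q. Evaluate φ at each world:
  s0 (successors {s0, s1, s2, s3}): φ is true.
  s1 (successors {s0, s3}): φ is true.
  s2 (successors {s0, s1, s2}): φ is true.
  s3 (successors {s0, s1, s2, s3}): φ is true.
For instance, at s1:
  At s1: ◇q requires q at some successor in {s0, s3}.
    q holds at s0, so ◇q is true at s1.
Satisfying worlds: {s0, s1, s2, s3}

s0, s1, s2, s3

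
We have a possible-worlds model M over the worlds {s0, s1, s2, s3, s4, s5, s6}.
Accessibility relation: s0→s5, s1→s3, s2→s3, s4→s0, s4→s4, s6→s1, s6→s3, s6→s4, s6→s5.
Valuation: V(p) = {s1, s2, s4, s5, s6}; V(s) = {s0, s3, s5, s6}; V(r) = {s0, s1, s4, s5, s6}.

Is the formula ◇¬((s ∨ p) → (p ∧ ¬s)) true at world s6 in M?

At s6: ◇¬((s ∨ p) → (p ∧ ¬s)) requires ¬((s ∨ p) → (p ∧ ¬s)) at some successor in {s1, s3, s4, s5}.
  ¬((s ∨ p) → (p ∧ ¬s)) holds at s3, so ◇¬((s ∨ p) → (p ∧ ¬s)) is true at s6.

Yes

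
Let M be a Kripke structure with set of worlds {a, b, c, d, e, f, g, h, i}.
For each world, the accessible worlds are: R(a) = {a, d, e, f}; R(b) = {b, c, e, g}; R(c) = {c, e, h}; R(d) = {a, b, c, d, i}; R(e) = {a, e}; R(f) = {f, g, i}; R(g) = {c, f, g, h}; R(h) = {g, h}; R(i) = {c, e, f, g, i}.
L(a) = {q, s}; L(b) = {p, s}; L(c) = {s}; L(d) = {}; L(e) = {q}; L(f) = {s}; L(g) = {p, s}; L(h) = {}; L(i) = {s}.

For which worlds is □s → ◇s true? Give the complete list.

Recall that □ψ holds at a world iff ψ holds at every accessible world, and ◇ψ holds iff ψ holds at some accessible world.
Let φ = □s → ◇s. Evaluate φ at each world:
  a (successors {a, d, e, f}): φ is true.
  b (successors {b, c, e, g}): φ is true.
  c (successors {c, e, h}): φ is true.
  d (successors {a, b, c, d, i}): φ is true.
  e (successors {a, e}): φ is true.
  f (successors {f, g, i}): φ is true.
  g (successors {c, f, g, h}): φ is true.
  h (successors {g, h}): φ is true.
  i (successors {c, e, f, g, i}): φ is true.
For instance, at a:
  At a: □s is false, ◇s is true, so □s → ◇s is true.
    At a: □s requires s at every successor {a, d, e, f}.
      s fails at d, so □s is false at a.
    At a: ◇s requires s at some successor in {a, d, e, f}.
      s holds at a, so ◇s is true at a.
Satisfying worlds: {a, b, c, d, e, f, g, h, i}

a, b, c, d, e, f, g, h, i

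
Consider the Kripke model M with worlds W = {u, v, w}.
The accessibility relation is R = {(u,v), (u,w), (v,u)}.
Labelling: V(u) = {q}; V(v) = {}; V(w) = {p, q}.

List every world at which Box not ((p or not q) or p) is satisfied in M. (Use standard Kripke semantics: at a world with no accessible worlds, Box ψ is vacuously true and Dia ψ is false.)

Let φ = Box not ((p or not q) or p). Evaluate φ at each world:
  u (successors {v, w}): φ is false.
  v (successors {u}): φ is true.
  w (successors ∅): φ is true.
For instance, at u:
  At u: Box not ((p or not q) or p) requires not ((p or not q) or p) at every successor {v, w}.
    not ((p or not q) or p) fails at v, so Box not ((p or not q) or p) is false at u.
Satisfying worlds: {v, w}

v, w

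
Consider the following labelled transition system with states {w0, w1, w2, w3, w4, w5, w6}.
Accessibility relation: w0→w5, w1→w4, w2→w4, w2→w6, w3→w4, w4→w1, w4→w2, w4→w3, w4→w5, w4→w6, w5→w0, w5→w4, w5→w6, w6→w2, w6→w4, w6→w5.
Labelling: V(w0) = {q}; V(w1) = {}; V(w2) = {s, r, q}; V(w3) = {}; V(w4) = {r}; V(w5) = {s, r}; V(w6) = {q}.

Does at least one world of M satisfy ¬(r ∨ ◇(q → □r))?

Let φ = ¬(r ∨ ◇(q → □r)). Evaluate φ at each world:
  w0 (successors {w5}): φ is false.
  w1 (successors {w4}): φ is false.
  w2 (successors {w4, w6}): φ is false.
  w3 (successors {w4}): φ is false.
  w4 (successors {w1, w2, w3, w5, w6}): φ is false.
  w5 (successors {w0, w4, w6}): φ is false.
  w6 (successors {w2, w4, w5}): φ is false.
For instance, at w0:
  At w0: r ∨ ◇(q → □r) is true, so ¬(r ∨ ◇(q → □r)) is false.
    At w0: r is false, ◇(q → □r) is true, so r ∨ ◇(q → □r) is true.
      At w0: ◇(q → □r) requires q → □r at some successor in {w5}.
        q → □r holds at w5, so ◇(q → □r) is true at w0.

No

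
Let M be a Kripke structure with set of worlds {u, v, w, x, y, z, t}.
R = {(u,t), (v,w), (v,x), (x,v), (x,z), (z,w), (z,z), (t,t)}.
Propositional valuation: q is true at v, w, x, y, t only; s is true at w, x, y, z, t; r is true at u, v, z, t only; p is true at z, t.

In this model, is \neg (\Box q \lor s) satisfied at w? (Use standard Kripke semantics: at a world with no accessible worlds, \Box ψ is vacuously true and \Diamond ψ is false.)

No

At w: \Box q \lor s is true, so \neg (\Box q \lor s) is false.
  At w: \Box q is true, s is true, so \Box q \lor s is true.
    At w: no accessible worlds, so \Box q holds vacuously.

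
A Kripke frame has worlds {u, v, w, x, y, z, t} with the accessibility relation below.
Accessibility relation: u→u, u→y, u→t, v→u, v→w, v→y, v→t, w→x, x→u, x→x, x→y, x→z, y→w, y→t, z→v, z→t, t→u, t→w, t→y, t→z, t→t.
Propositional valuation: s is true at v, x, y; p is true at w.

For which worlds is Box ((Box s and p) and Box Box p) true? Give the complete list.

Let φ = Box ((Box s and p) and Box Box p). Evaluate φ at each world:
  u (successors {u, y, t}): φ is false.
  v (successors {u, w, y, t}): φ is false.
  w (successors {x}): φ is false.
  x (successors {u, x, y, z}): φ is false.
  y (successors {w, t}): φ is false.
  z (successors {v, t}): φ is false.
  t (successors {u, w, y, z, t}): φ is false.
For instance, at t:
  At t: Box ((Box s and p) and Box Box p) requires (Box s and p) and Box Box p at every successor {u, w, y, z, t}.
    (Box s and p) and Box Box p fails at u, so Box ((Box s and p) and Box Box p) is false at t.
      At u: Box s and p is false, Box Box p is false, so (Box s and p) and Box Box p is false.
Satisfying worlds: none.

none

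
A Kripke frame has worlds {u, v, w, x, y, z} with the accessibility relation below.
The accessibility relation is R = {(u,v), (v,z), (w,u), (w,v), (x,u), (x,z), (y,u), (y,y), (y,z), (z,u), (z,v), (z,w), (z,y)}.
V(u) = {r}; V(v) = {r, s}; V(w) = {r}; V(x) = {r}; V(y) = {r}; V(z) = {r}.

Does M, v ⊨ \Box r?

At v: \Box r requires r at every successor {z}.
  At z: r is true.
So \Box r is true at v.

Yes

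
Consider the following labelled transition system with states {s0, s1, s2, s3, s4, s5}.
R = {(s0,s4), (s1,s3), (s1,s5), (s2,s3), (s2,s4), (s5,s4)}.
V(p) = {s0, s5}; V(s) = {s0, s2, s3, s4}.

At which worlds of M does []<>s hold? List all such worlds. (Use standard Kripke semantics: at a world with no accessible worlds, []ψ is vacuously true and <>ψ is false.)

Let φ = []<>s. Evaluate φ at each world:
  s0 (successors {s4}): φ is false.
  s1 (successors {s3, s5}): φ is false.
  s2 (successors {s3, s4}): φ is false.
  s3 (successors ∅): φ is true.
  s4 (successors ∅): φ is true.
  s5 (successors {s4}): φ is false.
For instance, at s1:
  At s1: []<>s requires <>s at every successor {s3, s5}.
    <>s fails at s3, so []<>s is false at s1.
      At s3: no accessible worlds, so <>s is false.
Satisfying worlds: {s3, s4}

s3, s4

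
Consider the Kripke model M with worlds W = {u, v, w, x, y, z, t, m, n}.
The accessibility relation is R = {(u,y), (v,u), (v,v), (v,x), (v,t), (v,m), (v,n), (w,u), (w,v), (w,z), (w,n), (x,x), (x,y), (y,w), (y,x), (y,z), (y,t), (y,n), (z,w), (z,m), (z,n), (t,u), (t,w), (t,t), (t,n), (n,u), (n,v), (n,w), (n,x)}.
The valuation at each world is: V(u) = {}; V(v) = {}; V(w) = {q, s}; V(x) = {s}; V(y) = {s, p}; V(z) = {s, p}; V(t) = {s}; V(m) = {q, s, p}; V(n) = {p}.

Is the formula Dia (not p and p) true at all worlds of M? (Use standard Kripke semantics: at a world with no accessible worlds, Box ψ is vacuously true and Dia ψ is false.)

No

Let φ = Dia (not p and p). Evaluate φ at each world:
  u (successors {y}): φ is false.
  v (successors {u, v, x, t, m, n}): φ is false.
  w (successors {u, v, z, n}): φ is false.
  x (successors {x, y}): φ is false.
  y (successors {w, x, z, t, n}): φ is false.
  z (successors {w, m, n}): φ is false.
  t (successors {u, w, t, n}): φ is false.
  m (successors ∅): φ is false.
  n (successors {u, v, w, x}): φ is false.
Detail at u (counterexample):
  At u: Dia (not p and p) requires not p and p at some successor in {y}.
    At y: not p and p is false.
  So Dia (not p and p) is false at u.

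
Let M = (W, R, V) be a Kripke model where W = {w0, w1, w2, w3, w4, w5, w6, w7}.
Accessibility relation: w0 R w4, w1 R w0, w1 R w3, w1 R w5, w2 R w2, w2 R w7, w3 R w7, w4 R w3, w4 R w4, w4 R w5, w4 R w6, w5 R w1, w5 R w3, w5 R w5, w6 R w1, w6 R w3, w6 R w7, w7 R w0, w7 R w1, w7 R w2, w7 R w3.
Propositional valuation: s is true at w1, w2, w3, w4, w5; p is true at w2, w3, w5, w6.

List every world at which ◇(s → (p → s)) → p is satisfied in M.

Let φ = ◇(s → (p → s)) → p. Evaluate φ at each world:
  w0 (successors {w4}): φ is false.
  w1 (successors {w0, w3, w5}): φ is false.
  w2 (successors {w2, w7}): φ is true.
  w3 (successors {w7}): φ is true.
  w4 (successors {w3, w4, w5, w6}): φ is false.
  w5 (successors {w1, w3, w5}): φ is true.
  w6 (successors {w1, w3, w7}): φ is true.
  w7 (successors {w0, w1, w2, w3}): φ is false.
For instance, at w6:
  At w6: ◇(s → (p → s)) is true, p is true, so ◇(s → (p → s)) → p is true.
    At w6: ◇(s → (p → s)) requires s → (p → s) at some successor in {w1, w3, w7}.
      s → (p → s) holds at w1, so ◇(s → (p → s)) is true at w6.
Satisfying worlds: {w2, w3, w5, w6}

w2, w3, w5, w6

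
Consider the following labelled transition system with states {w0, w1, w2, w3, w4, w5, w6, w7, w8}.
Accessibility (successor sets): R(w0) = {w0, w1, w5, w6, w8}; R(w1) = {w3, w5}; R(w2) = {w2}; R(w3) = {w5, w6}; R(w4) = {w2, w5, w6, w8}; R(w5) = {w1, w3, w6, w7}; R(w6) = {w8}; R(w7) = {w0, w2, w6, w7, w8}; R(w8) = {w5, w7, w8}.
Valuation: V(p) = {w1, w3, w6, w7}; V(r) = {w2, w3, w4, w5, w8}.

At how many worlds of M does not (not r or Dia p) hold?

Let φ = not (not r or Dia p). Evaluate φ at each world:
  w0 (successors {w0, w1, w5, w6, w8}): φ is false.
  w1 (successors {w3, w5}): φ is false.
  w2 (successors {w2}): φ is true.
  w3 (successors {w5, w6}): φ is false.
  w4 (successors {w2, w5, w6, w8}): φ is false.
  w5 (successors {w1, w3, w6, w7}): φ is false.
  w6 (successors {w8}): φ is false.
  w7 (successors {w0, w2, w6, w7, w8}): φ is false.
  w8 (successors {w5, w7, w8}): φ is false.
For instance, at w5:
  At w5: not r or Dia p is true, so not (not r or Dia p) is false.
    At w5: not r is false, Dia p is true, so not r or Dia p is true.
      At w5: Dia p requires p at some successor in {w1, w3, w6, w7}.
        p holds at w1, so Dia p is true at w5.
Satisfying worlds: {w2}

1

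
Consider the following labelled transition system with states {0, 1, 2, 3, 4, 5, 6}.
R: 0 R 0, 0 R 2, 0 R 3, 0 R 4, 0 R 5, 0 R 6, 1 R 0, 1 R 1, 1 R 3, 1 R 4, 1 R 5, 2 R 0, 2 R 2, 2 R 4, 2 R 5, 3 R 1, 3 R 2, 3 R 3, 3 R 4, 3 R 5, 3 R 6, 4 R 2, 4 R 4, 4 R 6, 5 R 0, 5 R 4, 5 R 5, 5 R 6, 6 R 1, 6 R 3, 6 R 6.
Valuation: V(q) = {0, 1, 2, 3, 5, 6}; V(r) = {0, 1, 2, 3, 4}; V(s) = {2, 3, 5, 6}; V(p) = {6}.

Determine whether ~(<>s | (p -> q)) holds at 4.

At 4: <>s | (p -> q) is true, so ~(<>s | (p -> q)) is false.
  At 4: <>s is true, p -> q is true, so <>s | (p -> q) is true.
    At 4: <>s requires s at some successor in {2, 4, 6}.
      s holds at 2, so <>s is true at 4.

No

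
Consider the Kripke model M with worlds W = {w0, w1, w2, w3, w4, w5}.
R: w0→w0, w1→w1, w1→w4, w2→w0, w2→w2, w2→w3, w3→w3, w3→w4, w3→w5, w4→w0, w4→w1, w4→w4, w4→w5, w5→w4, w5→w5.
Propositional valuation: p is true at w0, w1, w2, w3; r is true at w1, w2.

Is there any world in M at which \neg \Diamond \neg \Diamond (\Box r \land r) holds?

Recall that \Box ψ holds at a world iff ψ holds at every accessible world, and \Diamond ψ holds iff ψ holds at some accessible world.
Let φ = \neg \Diamond \neg \Diamond (\Box r \land r). Evaluate φ at each world:
  w0 (successors {w0}): φ is false.
  w1 (successors {w1, w4}): φ is false.
  w2 (successors {w0, w2, w3}): φ is false.
  w3 (successors {w3, w4, w5}): φ is false.
  w4 (successors {w0, w1, w4, w5}): φ is false.
  w5 (successors {w4, w5}): φ is false.
For instance, at w2:
  At w2: \Diamond \neg \Diamond (\Box r \land r) is true, so \neg \Diamond \neg \Diamond (\Box r \land r) is false.
    At w2: \Diamond \neg \Diamond (\Box r \land r) requires \neg \Diamond (\Box r \land r) at some successor in {w0, w2, w3}.
      \neg \Diamond (\Box r \land r) holds at w0, so \Diamond \neg \Diamond (\Box r \land r) is true at w2.

No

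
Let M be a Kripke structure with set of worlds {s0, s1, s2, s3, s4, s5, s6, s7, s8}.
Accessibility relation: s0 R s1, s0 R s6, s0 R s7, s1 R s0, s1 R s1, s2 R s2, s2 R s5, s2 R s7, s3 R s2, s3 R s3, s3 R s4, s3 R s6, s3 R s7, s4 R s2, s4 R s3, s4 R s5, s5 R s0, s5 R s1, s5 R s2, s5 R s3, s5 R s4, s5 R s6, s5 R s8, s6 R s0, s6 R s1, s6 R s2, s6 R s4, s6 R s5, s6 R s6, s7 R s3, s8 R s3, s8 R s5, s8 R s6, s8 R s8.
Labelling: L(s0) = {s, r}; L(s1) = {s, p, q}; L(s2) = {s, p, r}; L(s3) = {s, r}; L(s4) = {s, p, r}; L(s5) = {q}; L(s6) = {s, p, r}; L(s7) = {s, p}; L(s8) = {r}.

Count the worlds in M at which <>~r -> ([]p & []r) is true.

1

Let φ = <>~r -> ([]p & []r). Evaluate φ at each world:
  s0 (successors {s1, s6, s7}): φ is false.
  s1 (successors {s0, s1}): φ is false.
  s2 (successors {s2, s5, s7}): φ is false.
  s3 (successors {s2, s3, s4, s6, s7}): φ is false.
  s4 (successors {s2, s3, s5}): φ is false.
  s5 (successors {s0, s1, s2, s3, s4, s6, s8}): φ is false.
  s6 (successors {s0, s1, s2, s4, s5, s6}): φ is false.
  s7 (successors {s3}): φ is true.
  s8 (successors {s3, s5, s6, s8}): φ is false.
For instance, at s2:
  At s2: <>~r is true, []p & []r is false, so <>~r -> ([]p & []r) is false.
    At s2: <>~r requires ~r at some successor in {s2, s5, s7}.
      ~r holds at s5, so <>~r is true at s2.
    At s2: []p is false, []r is false, so []p & []r is false.
      At s2: []p requires p at every successor {s2, s5, s7}.
        p fails at s5, so []p is false at s2.
      At s2: []r requires r at every successor {s2, s5, s7}.
        r fails at s5, so []r is false at s2.
Satisfying worlds: {s7}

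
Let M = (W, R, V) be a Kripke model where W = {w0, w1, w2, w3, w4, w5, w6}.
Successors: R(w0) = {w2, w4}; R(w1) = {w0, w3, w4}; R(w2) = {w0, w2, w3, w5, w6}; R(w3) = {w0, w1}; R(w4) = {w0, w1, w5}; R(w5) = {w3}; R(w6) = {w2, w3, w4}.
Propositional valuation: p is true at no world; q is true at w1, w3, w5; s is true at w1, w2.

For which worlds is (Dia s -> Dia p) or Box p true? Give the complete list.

w1, w5

Let φ = (Dia s -> Dia p) or Box p. Evaluate φ at each world:
  w0 (successors {w2, w4}): φ is false.
  w1 (successors {w0, w3, w4}): φ is true.
  w2 (successors {w0, w2, w3, w5, w6}): φ is false.
  w3 (successors {w0, w1}): φ is false.
  w4 (successors {w0, w1, w5}): φ is false.
  w5 (successors {w3}): φ is true.
  w6 (successors {w2, w3, w4}): φ is false.
For instance, at w2:
  At w2: Dia s -> Dia p is false, Box p is false, so (Dia s -> Dia p) or Box p is false.
    At w2: Dia s is true, Dia p is false, so Dia s -> Dia p is false.
      At w2: Dia s requires s at some successor in {w0, w2, w3, w5, w6}.
        s holds at w2, so Dia s is true at w2.
      At w2: Dia p requires p at some successor in {w0, w2, w3, w5, w6}.
        At w0: p is false.
        At w2: p is false.
        At w3: p is false.
        At w5: p is false.
        At w6: p is false.
      So Dia p is false at w2.
    At w2: Box p requires p at every successor {w0, w2, w3, w5, w6}.
      p fails at w0, so Box p is false at w2.
Satisfying worlds: {w1, w5}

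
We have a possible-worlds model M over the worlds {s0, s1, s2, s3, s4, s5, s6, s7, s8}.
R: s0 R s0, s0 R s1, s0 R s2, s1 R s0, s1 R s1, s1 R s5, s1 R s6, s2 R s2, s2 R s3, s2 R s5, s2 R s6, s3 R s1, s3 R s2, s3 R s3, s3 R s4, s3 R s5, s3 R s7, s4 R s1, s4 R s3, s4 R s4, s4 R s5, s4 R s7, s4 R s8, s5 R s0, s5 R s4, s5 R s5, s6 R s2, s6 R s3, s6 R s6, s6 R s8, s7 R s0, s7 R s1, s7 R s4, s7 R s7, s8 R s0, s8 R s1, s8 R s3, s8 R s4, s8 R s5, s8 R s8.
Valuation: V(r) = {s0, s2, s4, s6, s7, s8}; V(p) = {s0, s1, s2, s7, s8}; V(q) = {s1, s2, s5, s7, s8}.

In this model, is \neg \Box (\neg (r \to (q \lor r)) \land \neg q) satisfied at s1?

Yes

At s1: \Box (\neg (r \to (q \lor r)) \land \neg q) is false, so \neg \Box (\neg (r \to (q \lor r)) \land \neg q) is true.
  At s1: \Box (\neg (r \to (q \lor r)) \land \neg q) requires \neg (r \to (q \lor r)) \land \neg q at every successor {s0, s1, s5, s6}.
    \neg (r \to (q \lor r)) \land \neg q fails at s0, so \Box (\neg (r \to (q \lor r)) \land \neg q) is false at s1.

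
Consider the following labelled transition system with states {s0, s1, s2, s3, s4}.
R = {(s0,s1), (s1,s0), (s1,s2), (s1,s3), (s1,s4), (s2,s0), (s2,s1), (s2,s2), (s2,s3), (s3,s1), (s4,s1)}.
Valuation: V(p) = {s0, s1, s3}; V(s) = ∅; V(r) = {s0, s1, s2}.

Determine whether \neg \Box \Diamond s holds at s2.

Yes

At s2: \Box \Diamond s is false, so \neg \Box \Diamond s is true.
  At s2: \Box \Diamond s requires \Diamond s at every successor {s0, s1, s2, s3}.
    \Diamond s fails at s0, so \Box \Diamond s is false at s2.
      At s0: \Diamond s requires s at some successor in {s1}.
        At s1: s is false.
      So \Diamond s is false at s0.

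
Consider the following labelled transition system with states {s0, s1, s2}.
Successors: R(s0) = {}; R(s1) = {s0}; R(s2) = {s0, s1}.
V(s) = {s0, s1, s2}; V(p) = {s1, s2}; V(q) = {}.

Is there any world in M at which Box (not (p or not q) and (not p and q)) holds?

Let φ = Box (not (p or not q) and (not p and q)). Evaluate φ at each world:
  s0 (successors ∅): φ is true.
  s1 (successors {s0}): φ is false.
  s2 (successors {s0, s1}): φ is false.
Detail at s0 (witness):
  At s0: no accessible worlds, so Box (not (p or not q) and (not p and q)) holds vacuously.

Yes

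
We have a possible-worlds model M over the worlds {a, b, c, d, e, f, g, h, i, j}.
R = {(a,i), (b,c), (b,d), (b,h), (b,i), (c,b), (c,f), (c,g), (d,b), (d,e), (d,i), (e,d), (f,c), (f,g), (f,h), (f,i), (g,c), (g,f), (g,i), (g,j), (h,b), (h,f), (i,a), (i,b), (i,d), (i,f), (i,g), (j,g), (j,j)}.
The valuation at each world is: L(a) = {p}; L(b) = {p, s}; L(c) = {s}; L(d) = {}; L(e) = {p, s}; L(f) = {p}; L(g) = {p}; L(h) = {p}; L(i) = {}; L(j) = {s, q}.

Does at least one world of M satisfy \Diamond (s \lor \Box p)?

Let φ = \Diamond (s \lor \Box p). Evaluate φ at each world:
  a (successors {i}): φ is false.
  b (successors {c, d, h, i}): φ is true.
  c (successors {b, f, g}): φ is true.
  d (successors {b, e, i}): φ is true.
  e (successors {d}): φ is false.
  f (successors {c, g, h, i}): φ is true.
  g (successors {c, f, i, j}): φ is true.
  h (successors {b, f}): φ is true.
  i (successors {a, b, d, f, g}): φ is true.
  j (successors {g, j}): φ is true.
Detail at b (witness):
  At b: \Diamond (s \lor \Box p) requires s \lor \Box p at some successor in {c, d, h, i}.
    s \lor \Box p holds at c, so \Diamond (s \lor \Box p) is true at b.
      At c: s is true, \Box p is true, so s \lor \Box p is true.

Yes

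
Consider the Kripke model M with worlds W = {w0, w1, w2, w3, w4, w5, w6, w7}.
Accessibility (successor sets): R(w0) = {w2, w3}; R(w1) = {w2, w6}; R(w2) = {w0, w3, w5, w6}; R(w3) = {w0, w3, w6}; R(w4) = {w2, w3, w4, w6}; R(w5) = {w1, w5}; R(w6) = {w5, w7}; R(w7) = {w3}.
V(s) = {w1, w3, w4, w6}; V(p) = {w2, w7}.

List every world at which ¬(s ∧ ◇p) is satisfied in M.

w0, w2, w3, w5, w7

Recall that ◇ψ holds at a world iff ψ holds at some accessible world.
Let φ = ¬(s ∧ ◇p). Evaluate φ at each world:
  w0 (successors {w2, w3}): φ is true.
  w1 (successors {w2, w6}): φ is false.
  w2 (successors {w0, w3, w5, w6}): φ is true.
  w3 (successors {w0, w3, w6}): φ is true.
  w4 (successors {w2, w3, w4, w6}): φ is false.
  w5 (successors {w1, w5}): φ is true.
  w6 (successors {w5, w7}): φ is false.
  w7 (successors {w3}): φ is true.
For instance, at w7:
  At w7: s ∧ ◇p is false, so ¬(s ∧ ◇p) is true.
    At w7: s is false, ◇p is false, so s ∧ ◇p is false.
      At w7: ◇p requires p at some successor in {w3}.
        At w3: p is false.
      So ◇p is false at w7.
Satisfying worlds: {w0, w2, w3, w5, w7}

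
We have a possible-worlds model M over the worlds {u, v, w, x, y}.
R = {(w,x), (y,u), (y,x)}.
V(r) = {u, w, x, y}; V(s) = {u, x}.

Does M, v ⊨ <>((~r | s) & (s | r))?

No

Recall that <>ψ holds at a world iff ψ holds at some accessible world.
At v: no accessible worlds, so <>((~r | s) & (s | r)) is false.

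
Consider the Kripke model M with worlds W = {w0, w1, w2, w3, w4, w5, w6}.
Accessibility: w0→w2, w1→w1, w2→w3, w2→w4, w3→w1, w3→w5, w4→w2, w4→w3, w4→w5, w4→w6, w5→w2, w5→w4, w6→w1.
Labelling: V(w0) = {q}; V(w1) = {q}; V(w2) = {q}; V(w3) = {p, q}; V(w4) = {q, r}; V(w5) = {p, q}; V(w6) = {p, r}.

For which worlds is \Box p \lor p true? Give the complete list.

w3, w5, w6

Let φ = \Box p \lor p. Evaluate φ at each world:
  w0 (successors {w2}): φ is false.
  w1 (successors {w1}): φ is false.
  w2 (successors {w3, w4}): φ is false.
  w3 (successors {w1, w5}): φ is true.
  w4 (successors {w2, w3, w5, w6}): φ is false.
  w5 (successors {w2, w4}): φ is true.
  w6 (successors {w1}): φ is true.
For instance, at w1:
  At w1: \Box p is false, p is false, so \Box p \lor p is false.
    At w1: \Box p requires p at every successor {w1}.
      p fails at w1, so \Box p is false at w1.
Satisfying worlds: {w3, w5, w6}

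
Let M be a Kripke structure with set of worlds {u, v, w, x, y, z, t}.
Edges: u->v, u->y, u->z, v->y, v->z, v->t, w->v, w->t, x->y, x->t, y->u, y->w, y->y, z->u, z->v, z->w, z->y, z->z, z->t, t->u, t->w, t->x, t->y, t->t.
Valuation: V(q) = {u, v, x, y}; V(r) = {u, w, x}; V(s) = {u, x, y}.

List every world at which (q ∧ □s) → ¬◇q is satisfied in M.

Let φ = (q ∧ □s) → ¬◇q. Evaluate φ at each world:
  u (successors {v, y, z}): φ is true.
  v (successors {y, z, t}): φ is true.
  w (successors {v, t}): φ is true.
  x (successors {y, t}): φ is true.
  y (successors {u, w, y}): φ is true.
  z (successors {u, v, w, y, z, t}): φ is true.
  t (successors {u, w, x, y, t}): φ is true.
For instance, at u:
  At u: q ∧ □s is false, ¬◇q is false, so (q ∧ □s) → ¬◇q is true.
    At u: q is true, □s is false, so q ∧ □s is false.
      At u: □s requires s at every successor {v, y, z}.
        s fails at v, so □s is false at u.
    At u: ◇q is true, so ¬◇q is false.
      At u: ◇q requires q at some successor in {v, y, z}.
        q holds at v, so ◇q is true at u.
Satisfying worlds: {u, v, w, x, y, z, t}

u, v, w, x, y, z, t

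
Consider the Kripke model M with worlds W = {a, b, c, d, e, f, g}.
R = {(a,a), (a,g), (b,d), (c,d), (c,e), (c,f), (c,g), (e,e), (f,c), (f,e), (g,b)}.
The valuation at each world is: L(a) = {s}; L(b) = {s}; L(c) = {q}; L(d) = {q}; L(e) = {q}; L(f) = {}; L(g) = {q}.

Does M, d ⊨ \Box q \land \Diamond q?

Recall that \Box ψ holds at a world iff ψ holds at every accessible world, and \Diamond ψ holds iff ψ holds at some accessible world.
At d: \Box q is true, \Diamond q is false, so \Box q \land \Diamond q is false.
  At d: no accessible worlds, so \Box q holds vacuously.
  At d: no accessible worlds, so \Diamond q is false.

No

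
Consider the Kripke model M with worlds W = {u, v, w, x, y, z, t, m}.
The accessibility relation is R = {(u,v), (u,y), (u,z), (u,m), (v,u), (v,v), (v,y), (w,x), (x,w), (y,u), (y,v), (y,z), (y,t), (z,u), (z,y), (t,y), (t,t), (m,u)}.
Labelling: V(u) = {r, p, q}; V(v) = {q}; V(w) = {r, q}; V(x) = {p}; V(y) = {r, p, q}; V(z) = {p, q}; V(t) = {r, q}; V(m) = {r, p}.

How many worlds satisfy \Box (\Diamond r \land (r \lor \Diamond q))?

Let φ = \Box (\Diamond r \land (r \lor \Diamond q)). Evaluate φ at each world:
  u (successors {v, y, z, m}): φ is true.
  v (successors {u, v, y}): φ is true.
  w (successors {x}): φ is true.
  x (successors {w}): φ is false.
  y (successors {u, v, z, t}): φ is true.
  z (successors {u, y}): φ is true.
  t (successors {y, t}): φ is true.
  m (successors {u}): φ is true.
For instance, at m:
  At m: \Box (\Diamond r \land (r \lor \Diamond q)) requires \Diamond r \land (r \lor \Diamond q) at every successor {u}.
      At u: \Diamond r is true, r \lor \Diamond q is true, so \Diamond r \land (r \lor \Diamond q) is true.
  So \Box (\Diamond r \land (r \lor \Diamond q)) is true at m.
Satisfying worlds: {u, v, w, y, z, t, m}

7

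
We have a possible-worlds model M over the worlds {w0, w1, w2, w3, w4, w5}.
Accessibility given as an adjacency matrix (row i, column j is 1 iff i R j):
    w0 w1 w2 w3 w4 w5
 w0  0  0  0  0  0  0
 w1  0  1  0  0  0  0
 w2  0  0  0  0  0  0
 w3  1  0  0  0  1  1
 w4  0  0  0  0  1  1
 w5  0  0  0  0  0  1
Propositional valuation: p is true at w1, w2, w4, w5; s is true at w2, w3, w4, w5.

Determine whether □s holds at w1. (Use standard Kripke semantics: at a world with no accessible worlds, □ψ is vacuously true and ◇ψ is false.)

No

Recall that □ψ holds at a world iff ψ holds at every accessible world, and ◇ψ holds iff ψ holds at some accessible world.
At w1: □s requires s at every successor {w1}.
  s fails at w1, so □s is false at w1.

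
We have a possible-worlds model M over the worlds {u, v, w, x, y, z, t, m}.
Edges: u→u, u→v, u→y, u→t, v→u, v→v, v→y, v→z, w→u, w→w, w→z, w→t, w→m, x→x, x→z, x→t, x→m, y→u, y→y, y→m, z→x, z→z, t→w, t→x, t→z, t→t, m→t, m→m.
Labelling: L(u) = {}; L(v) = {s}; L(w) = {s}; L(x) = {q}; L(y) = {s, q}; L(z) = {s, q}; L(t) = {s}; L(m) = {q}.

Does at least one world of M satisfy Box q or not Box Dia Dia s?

Let φ = Box q or not Box Dia Dia s. Evaluate φ at each world:
  u (successors {u, v, y, t}): φ is false.
  v (successors {u, v, y, z}): φ is false.
  w (successors {u, w, z, t, m}): φ is false.
  x (successors {x, z, t, m}): φ is false.
  y (successors {u, y, m}): φ is false.
  z (successors {x, z}): φ is true.
  t (successors {w, x, z, t}): φ is false.
  m (successors {t, m}): φ is false.
Detail at z (witness):
  At z: Box q is true, not Box Dia Dia s is false, so Box q or not Box Dia Dia s is true.
    At z: Box q requires q at every successor {x, z}.
      At x: q is true.
      At z: q is true.
    So Box q is true at z.
    At z: Box Dia Dia s is true, so not Box Dia Dia s is false.
      At z: Box Dia Dia s requires Dia Dia s at every successor {x, z}.
        At x: Dia Dia s is true.
        At z: Dia Dia s is true.
      So Box Dia Dia s is true at z.

Yes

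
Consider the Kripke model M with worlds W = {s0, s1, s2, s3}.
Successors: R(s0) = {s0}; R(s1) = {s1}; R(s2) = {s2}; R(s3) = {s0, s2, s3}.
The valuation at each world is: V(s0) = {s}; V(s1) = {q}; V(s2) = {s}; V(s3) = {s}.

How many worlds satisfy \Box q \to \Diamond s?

Let φ = \Box q \to \Diamond s. Evaluate φ at each world:
  s0 (successors {s0}): φ is true.
  s1 (successors {s1}): φ is false.
  s2 (successors {s2}): φ is true.
  s3 (successors {s0, s2, s3}): φ is true.
For instance, at s0:
  At s0: \Box q is false, \Diamond s is true, so \Box q \to \Diamond s is true.
    At s0: \Box q requires q at every successor {s0}.
      q fails at s0, so \Box q is false at s0.
    At s0: \Diamond s requires s at some successor in {s0}.
      s holds at s0, so \Diamond s is true at s0.
Satisfying worlds: {s0, s2, s3}

3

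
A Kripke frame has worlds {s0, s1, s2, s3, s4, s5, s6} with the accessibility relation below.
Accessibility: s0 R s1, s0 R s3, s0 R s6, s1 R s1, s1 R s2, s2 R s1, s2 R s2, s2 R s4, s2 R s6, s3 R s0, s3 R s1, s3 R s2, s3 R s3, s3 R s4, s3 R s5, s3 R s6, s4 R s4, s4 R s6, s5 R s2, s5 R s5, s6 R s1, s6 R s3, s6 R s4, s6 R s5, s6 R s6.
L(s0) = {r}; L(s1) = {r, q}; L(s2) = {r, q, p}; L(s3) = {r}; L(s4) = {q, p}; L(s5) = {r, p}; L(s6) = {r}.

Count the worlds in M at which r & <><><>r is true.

Let φ = r & <><><>r. Evaluate φ at each world:
  s0 (successors {s1, s3, s6}): φ is true.
  s1 (successors {s1, s2}): φ is true.
  s2 (successors {s1, s2, s4, s6}): φ is true.
  s3 (successors {s0, s1, s2, s3, s4, s5, s6}): φ is true.
  s4 (successors {s4, s6}): φ is false.
  s5 (successors {s2, s5}): φ is true.
  s6 (successors {s1, s3, s4, s5, s6}): φ is true.
For instance, at s5:
  At s5: r is true, <><><>r is true, so r & <><><>r is true.
    At s5: <><><>r requires <><>r at some successor in {s2, s5}.
      <><>r holds at s2, so <><><>r is true at s5.
Satisfying worlds: {s0, s1, s2, s3, s5, s6}

6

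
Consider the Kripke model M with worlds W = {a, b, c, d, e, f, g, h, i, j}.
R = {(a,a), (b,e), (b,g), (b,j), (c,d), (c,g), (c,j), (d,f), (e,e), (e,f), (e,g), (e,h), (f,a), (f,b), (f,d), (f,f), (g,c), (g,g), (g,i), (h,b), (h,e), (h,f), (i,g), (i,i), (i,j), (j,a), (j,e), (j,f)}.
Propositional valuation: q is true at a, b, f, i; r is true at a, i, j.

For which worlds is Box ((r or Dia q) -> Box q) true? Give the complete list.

a

Let φ = Box ((r or Dia q) -> Box q). Evaluate φ at each world:
  a (successors {a}): φ is true.
  b (successors {e, g, j}): φ is false.
  c (successors {d, g, j}): φ is false.
  d (successors {f}): φ is false.
  e (successors {e, f, g, h}): φ is false.
  f (successors {a, b, d, f}): φ is false.
  g (successors {c, g, i}): φ is false.
  h (successors {b, e, f}): φ is false.
  i (successors {g, i, j}): φ is false.
  j (successors {a, e, f}): φ is false.
For instance, at g:
  At g: Box ((r or Dia q) -> Box q) requires (r or Dia q) -> Box q at every successor {c, g, i}.
    (r or Dia q) -> Box q fails at g, so Box ((r or Dia q) -> Box q) is false at g.
      At g: r or Dia q is true, Box q is false, so (r or Dia q) -> Box q is false.
Satisfying worlds: {a}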